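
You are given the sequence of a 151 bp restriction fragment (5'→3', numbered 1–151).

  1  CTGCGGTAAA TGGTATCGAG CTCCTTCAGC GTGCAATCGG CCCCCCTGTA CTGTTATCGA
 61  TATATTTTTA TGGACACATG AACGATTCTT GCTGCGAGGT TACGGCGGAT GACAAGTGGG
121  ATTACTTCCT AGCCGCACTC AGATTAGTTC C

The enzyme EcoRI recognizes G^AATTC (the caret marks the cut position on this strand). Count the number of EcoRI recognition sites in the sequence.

0

No occurrence of GAATTC is present in the sequence.
EcoRI does not cut: 0 sites.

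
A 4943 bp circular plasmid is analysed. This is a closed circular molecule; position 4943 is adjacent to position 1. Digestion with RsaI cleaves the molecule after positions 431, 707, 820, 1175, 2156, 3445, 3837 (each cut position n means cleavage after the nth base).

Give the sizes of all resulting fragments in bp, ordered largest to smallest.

1537, 1289, 981, 392, 355, 276, 113 bp

Circular molecule, 7 cuts → 7 fragments:
  707 − 431 = 276 bp
  820 − 707 = 113 bp
  1175 − 820 = 355 bp
  2156 − 1175 = 981 bp
  3445 − 2156 = 1289 bp
  3837 − 3445 = 392 bp
  wrap: 4943 − 3837 + 431 = 1537 bp
Sorted largest to smallest: 1537, 1289, 981, 392, 355, 276, 113 bp.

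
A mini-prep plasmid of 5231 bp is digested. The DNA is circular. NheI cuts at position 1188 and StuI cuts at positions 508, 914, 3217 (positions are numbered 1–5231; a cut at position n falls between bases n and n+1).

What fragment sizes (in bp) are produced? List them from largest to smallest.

Combined cut positions (sorted): 508, 914, 1188, 3217.
Circular molecule, 4 cuts → 4 fragments:
  914 − 508 = 406 bp
  1188 − 914 = 274 bp
  3217 − 1188 = 2029 bp
  wrap: 5231 − 3217 + 508 = 2522 bp
Sorted largest to smallest: 2522, 2029, 406, 274 bp.

2522, 2029, 406, 274 bp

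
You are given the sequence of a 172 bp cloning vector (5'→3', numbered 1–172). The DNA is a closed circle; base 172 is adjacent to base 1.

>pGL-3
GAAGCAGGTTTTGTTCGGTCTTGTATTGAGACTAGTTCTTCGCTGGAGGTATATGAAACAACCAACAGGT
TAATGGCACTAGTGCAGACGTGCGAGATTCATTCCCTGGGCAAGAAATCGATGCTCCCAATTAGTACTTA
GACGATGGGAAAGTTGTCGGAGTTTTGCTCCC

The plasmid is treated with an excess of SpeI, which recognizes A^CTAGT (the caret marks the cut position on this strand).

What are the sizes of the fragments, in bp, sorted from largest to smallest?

SpeI sites (ACTAGT) start at positions 31, 78.
SpeI cuts after the first base of each site, so after positions 31, 78.
Circular molecule, 2 cuts → 2 fragments:
  32–78 → 47 bp
  79–172 then 1–31 → 94 + 31 = 125 bp
Sorted largest to smallest: 125, 47 bp.

125, 47 bp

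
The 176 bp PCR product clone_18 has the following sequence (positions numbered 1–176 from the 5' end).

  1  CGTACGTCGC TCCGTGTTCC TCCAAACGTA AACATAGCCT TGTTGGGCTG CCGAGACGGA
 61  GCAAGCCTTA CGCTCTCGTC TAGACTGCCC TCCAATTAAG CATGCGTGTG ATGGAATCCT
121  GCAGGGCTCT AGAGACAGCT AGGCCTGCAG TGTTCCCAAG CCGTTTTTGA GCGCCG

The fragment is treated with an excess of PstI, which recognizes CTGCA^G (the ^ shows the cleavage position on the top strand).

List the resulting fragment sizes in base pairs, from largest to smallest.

PstI sites (CTGCAG) start at positions 119, 145.
PstI cuts after base 5 of each site (before the last base), so after positions 123, 149.
Linear molecule, 2 cuts → 3 fragments:
  1–123 → 123 bp
  124–149 → 26 bp
  150–176 → 27 bp
Sorted largest to smallest: 123, 27, 26 bp.

123, 27, 26 bp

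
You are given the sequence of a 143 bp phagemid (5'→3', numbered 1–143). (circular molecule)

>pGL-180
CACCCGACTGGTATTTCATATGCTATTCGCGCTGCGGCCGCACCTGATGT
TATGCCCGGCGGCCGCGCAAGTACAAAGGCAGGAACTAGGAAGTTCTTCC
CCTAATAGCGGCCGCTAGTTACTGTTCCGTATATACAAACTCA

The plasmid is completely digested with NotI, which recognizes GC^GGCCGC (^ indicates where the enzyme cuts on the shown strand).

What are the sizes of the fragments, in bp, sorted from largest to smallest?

69, 49, 25 bp

NotI sites (GCGGCCGC) start at positions 34, 59, 108.
NotI cuts after base 2 of each site, so after positions 35, 60, 109.
Circular molecule, 3 cuts → 3 fragments:
  36–60 → 25 bp
  61–109 → 49 bp
  110–143 then 1–35 → 34 + 35 = 69 bp
Sorted largest to smallest: 69, 49, 25 bp.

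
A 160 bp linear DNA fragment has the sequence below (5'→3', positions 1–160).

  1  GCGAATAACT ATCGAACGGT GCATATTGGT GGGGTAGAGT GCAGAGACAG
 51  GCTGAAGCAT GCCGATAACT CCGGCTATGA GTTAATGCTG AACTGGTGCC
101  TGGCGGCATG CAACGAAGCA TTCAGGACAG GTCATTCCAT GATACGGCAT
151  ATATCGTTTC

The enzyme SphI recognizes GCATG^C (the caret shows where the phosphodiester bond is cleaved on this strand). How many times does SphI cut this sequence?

2

GCATGC occurs starting at positions 57, 106.
SphI cuts at 2 sites.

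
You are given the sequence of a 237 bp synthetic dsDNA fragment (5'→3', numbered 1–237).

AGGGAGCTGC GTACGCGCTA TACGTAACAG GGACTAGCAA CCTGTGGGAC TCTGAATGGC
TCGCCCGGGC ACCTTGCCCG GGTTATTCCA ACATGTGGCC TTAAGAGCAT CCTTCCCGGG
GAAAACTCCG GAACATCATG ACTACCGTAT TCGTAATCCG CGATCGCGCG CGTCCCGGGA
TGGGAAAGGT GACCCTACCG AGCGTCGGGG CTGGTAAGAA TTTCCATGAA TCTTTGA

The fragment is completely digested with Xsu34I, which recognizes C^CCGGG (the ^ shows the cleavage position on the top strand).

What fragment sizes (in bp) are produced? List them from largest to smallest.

64, 63, 59, 38, 13 bp

Xsu34I sites (CCCGGG) start at positions 64, 77, 115, 174.
Xsu34I cuts after the first base of each site, so after positions 64, 77, 115, 174.
Linear molecule, 4 cuts → 5 fragments:
  1–64 → 64 bp
  65–77 → 13 bp
  78–115 → 38 bp
  116–174 → 59 bp
  175–237 → 63 bp
Sorted largest to smallest: 64, 63, 59, 38, 13 bp.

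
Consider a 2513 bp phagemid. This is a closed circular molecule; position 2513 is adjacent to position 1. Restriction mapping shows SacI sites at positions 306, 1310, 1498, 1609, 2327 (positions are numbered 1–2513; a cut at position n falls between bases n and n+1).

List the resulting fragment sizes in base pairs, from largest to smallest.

1004, 718, 492, 188, 111 bp

Circular molecule, 5 cuts → 5 fragments:
  1310 − 306 = 1004 bp
  1498 − 1310 = 188 bp
  1609 − 1498 = 111 bp
  2327 − 1609 = 718 bp
  wrap: 2513 − 2327 + 306 = 492 bp
Sorted largest to smallest: 1004, 718, 492, 188, 111 bp.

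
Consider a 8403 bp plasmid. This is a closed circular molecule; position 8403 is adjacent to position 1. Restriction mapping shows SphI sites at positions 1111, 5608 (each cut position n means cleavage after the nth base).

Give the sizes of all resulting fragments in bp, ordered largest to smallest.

4497, 3906 bp

Circular molecule, 2 cuts → 2 fragments:
  5608 − 1111 = 4497 bp
  wrap: 8403 − 5608 + 1111 = 3906 bp
Sorted largest to smallest: 4497, 3906 bp.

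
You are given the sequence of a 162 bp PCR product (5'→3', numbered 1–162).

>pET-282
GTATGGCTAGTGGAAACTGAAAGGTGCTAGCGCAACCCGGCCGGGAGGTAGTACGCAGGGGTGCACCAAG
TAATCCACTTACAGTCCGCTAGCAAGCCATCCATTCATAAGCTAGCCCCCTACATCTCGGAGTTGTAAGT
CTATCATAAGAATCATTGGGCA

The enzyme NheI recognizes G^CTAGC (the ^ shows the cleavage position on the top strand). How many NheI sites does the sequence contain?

3

GCTAGC occurs starting at positions 26, 88, 111.
NheI cuts at 3 sites.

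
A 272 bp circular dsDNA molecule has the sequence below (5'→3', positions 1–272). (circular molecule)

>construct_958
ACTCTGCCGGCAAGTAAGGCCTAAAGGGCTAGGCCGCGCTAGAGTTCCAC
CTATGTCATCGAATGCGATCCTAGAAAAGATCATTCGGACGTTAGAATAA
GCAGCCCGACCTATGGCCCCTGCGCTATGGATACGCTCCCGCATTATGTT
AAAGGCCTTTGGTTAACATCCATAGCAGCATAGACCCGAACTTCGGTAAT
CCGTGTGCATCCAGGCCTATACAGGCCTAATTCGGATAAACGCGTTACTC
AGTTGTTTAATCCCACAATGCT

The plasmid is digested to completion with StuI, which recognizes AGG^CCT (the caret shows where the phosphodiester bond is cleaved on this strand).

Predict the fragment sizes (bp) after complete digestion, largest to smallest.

StuI sites (AGGCCT) start at positions 17, 153, 213, 223.
StuI cuts after base 3 of each site, so after positions 19, 155, 215, 225.
Circular molecule, 4 cuts → 4 fragments:
  20–155 → 136 bp
  156–215 → 60 bp
  216–225 → 10 bp
  226–272 then 1–19 → 47 + 19 = 66 bp
Sorted largest to smallest: 136, 66, 60, 10 bp.

136, 66, 60, 10 bp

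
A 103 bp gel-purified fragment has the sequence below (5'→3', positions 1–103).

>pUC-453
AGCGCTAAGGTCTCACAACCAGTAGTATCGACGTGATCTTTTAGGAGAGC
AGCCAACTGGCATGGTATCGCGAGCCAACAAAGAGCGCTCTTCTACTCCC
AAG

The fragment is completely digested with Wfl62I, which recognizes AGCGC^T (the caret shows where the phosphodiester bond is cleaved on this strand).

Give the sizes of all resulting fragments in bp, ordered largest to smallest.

Wfl62I sites (AGCGCT) start at positions 1, 84.
Wfl62I cuts after base 5 of each site (before the last base), so after positions 5, 88.
Linear molecule, 2 cuts → 3 fragments:
  1–5 → 5 bp
  6–88 → 83 bp
  89–103 → 15 bp
Sorted largest to smallest: 83, 15, 5 bp.

83, 15, 5 bp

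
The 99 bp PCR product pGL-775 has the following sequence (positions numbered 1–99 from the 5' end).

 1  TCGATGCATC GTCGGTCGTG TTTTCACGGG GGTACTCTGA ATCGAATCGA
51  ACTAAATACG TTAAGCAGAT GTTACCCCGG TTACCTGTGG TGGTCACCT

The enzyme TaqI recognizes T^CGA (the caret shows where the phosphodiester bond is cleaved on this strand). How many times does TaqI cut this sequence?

TCGA occurs starting at positions 1, 42, 47.
TaqI cuts at 3 sites.

3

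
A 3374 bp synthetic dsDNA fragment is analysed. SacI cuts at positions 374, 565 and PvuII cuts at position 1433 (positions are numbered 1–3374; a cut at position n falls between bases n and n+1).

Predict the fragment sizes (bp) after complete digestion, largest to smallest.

1941, 868, 374, 191 bp

Combined cut positions (sorted): 374, 565, 1433.
Linear molecule, 3 cuts → 4 fragments:
  374 − 0 = 374 bp
  565 − 374 = 191 bp
  1433 − 565 = 868 bp
  3374 − 1433 = 1941 bp
Sorted largest to smallest: 1941, 868, 374, 191 bp.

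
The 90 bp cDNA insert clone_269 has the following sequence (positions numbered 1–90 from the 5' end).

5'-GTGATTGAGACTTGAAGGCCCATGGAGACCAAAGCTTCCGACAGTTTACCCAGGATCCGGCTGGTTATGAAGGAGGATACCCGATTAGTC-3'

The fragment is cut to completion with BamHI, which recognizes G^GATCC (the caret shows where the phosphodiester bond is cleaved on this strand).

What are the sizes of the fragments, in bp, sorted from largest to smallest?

53, 37 bp

The BamHI site (GGATCC) starts at position 53.
BamHI cuts after the first base of each site, so after position 53.
Linear molecule, 1 cut → 2 fragments:
  1–53 → 53 bp
  54–90 → 37 bp
Sorted largest to smallest: 53, 37 bp.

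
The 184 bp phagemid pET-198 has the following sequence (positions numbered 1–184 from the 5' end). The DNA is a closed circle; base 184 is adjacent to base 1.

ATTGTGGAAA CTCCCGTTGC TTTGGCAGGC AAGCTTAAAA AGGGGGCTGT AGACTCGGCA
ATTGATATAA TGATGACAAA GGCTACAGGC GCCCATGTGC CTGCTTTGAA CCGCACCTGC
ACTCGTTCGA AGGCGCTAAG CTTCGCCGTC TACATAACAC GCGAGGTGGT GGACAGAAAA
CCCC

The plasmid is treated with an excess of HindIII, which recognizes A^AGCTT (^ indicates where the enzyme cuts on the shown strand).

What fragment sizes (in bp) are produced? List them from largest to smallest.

HindIII sites (AAGCTT) start at positions 31, 138.
HindIII cuts after the first base of each site, so after positions 31, 138.
Circular molecule, 2 cuts → 2 fragments:
  32–138 → 107 bp
  139–184 then 1–31 → 46 + 31 = 77 bp
Sorted largest to smallest: 107, 77 bp.

107, 77 bp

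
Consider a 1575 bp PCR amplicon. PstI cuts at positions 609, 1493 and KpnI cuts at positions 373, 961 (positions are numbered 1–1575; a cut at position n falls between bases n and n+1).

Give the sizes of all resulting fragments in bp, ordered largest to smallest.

Combined cut positions (sorted): 373, 609, 961, 1493.
Linear molecule, 4 cuts → 5 fragments:
  373 − 0 = 373 bp
  609 − 373 = 236 bp
  961 − 609 = 352 bp
  1493 − 961 = 532 bp
  1575 − 1493 = 82 bp
Sorted largest to smallest: 532, 373, 352, 236, 82 bp.

532, 373, 352, 236, 82 bp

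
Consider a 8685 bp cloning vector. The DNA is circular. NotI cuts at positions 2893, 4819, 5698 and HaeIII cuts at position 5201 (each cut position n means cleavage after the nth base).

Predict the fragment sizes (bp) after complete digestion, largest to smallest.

Combined cut positions (sorted): 2893, 4819, 5201, 5698.
Circular molecule, 4 cuts → 4 fragments:
  4819 − 2893 = 1926 bp
  5201 − 4819 = 382 bp
  5698 − 5201 = 497 bp
  wrap: 8685 − 5698 + 2893 = 5880 bp
Sorted largest to smallest: 5880, 1926, 497, 382 bp.

5880, 1926, 497, 382 bp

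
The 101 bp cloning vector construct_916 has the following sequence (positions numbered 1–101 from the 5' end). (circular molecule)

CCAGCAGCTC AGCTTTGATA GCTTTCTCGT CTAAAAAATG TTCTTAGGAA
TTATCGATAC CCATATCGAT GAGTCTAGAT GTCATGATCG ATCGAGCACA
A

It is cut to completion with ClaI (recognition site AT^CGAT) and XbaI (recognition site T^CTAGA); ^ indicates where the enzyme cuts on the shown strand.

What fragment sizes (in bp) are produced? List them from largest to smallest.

ClaI sites (ATCGAT) start at positions 53, 65, 87.
ClaI cuts after base 2 of each site, so after positions 54, 66, 88.
The XbaI site (TCTAGA) starts at position 74.
XbaI cuts after the first base of each site, so after position 74.
Combined cut positions: 54, 66, 74, 88.
Circular molecule, 4 cuts → 4 fragments:
  55–66 → 12 bp
  67–74 → 8 bp
  75–88 → 14 bp
  89–101 then 1–54 → 13 + 54 = 67 bp
Sorted largest to smallest: 67, 14, 12, 8 bp.

67, 14, 12, 8 bp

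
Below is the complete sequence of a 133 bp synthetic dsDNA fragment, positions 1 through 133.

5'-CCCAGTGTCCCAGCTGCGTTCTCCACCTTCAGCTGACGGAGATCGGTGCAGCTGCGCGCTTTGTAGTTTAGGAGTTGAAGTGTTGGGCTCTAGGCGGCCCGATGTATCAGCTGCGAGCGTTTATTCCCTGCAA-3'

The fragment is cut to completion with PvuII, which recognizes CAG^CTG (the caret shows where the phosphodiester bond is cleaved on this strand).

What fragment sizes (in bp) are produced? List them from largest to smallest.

59, 23, 19, 19, 13 bp

PvuII sites (CAGCTG) start at positions 11, 30, 49, 108.
PvuII cuts after base 3 of each site, so after positions 13, 32, 51, 110.
Linear molecule, 4 cuts → 5 fragments:
  1–13 → 13 bp
  14–32 → 19 bp
  33–51 → 19 bp
  52–110 → 59 bp
  111–133 → 23 bp
Sorted largest to smallest: 59, 23, 19, 19, 13 bp.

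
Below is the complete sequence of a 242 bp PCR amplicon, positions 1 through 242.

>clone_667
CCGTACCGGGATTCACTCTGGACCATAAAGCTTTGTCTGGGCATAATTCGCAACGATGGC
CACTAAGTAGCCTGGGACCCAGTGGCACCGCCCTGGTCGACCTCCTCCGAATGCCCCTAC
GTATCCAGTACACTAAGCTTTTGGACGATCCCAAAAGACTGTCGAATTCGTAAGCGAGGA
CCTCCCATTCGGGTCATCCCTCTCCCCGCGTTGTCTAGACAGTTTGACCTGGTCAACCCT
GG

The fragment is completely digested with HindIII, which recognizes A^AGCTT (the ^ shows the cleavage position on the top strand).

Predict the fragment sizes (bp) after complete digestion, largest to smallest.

107, 107, 28 bp

HindIII sites (AAGCTT) start at positions 28, 135.
HindIII cuts after the first base of each site, so after positions 28, 135.
Linear molecule, 2 cuts → 3 fragments:
  1–28 → 28 bp
  29–135 → 107 bp
  136–242 → 107 bp
Sorted largest to smallest: 107, 107, 28 bp.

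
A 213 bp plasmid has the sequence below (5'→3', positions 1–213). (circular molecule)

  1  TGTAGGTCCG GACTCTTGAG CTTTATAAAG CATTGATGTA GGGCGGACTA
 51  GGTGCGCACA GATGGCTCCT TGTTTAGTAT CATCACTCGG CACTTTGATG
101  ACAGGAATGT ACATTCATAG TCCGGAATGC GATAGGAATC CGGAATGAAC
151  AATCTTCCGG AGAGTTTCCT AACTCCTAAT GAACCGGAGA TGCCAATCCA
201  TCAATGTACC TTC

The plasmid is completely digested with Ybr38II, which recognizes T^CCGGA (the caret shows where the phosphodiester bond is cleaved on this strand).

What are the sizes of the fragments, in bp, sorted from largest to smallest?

Ybr38II sites (TCCGGA) start at positions 7, 121, 139, 156.
Ybr38II cuts after the first base of each site, so after positions 7, 121, 139, 156.
Circular molecule, 4 cuts → 4 fragments:
  8–121 → 114 bp
  122–139 → 18 bp
  140–156 → 17 bp
  157–213 then 1–7 → 57 + 7 = 64 bp
Sorted largest to smallest: 114, 64, 18, 17 bp.

114, 64, 18, 17 bp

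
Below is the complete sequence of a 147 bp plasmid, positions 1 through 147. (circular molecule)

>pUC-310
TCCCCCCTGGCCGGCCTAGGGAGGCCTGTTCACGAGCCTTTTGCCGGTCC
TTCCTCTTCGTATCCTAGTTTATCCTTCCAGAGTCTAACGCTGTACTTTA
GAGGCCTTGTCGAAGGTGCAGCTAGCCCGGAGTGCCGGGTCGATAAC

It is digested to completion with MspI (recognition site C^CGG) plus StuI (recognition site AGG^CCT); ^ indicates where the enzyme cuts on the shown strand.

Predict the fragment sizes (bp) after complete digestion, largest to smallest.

MspI sites (CCGG) start at positions 11, 44, 127, 135.
MspI cuts after the first base of each site, so after positions 11, 44, 127, 135.
StuI sites (AGGCCT) start at positions 22, 102.
StuI cuts after base 3 of each site, so after positions 24, 104.
Combined cut positions: 11, 24, 44, 104, 127, 135.
Circular molecule, 6 cuts → 6 fragments:
  12–24 → 13 bp
  25–44 → 20 bp
  45–104 → 60 bp
  105–127 → 23 bp
  128–135 → 8 bp
  136–147 then 1–11 → 12 + 11 = 23 bp
Sorted largest to smallest: 60, 23, 23, 20, 13, 8 bp.

60, 23, 23, 20, 13, 8 bp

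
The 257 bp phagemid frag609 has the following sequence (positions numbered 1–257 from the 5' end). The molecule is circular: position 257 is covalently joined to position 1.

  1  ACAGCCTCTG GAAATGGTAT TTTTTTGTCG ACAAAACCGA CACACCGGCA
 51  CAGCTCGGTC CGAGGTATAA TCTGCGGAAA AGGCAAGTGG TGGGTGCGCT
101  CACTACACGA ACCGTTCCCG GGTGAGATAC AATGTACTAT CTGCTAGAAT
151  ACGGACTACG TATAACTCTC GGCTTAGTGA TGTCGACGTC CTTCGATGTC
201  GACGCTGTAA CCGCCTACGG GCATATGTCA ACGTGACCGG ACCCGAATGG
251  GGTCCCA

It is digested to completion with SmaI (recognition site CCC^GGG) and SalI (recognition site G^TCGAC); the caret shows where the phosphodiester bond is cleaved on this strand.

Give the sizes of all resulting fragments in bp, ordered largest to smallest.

92, 86, 63, 16 bp

The SmaI site (CCCGGG) starts at position 117.
SmaI cuts after base 3 of each site, so after position 119.
SalI sites (GTCGAC) start at positions 27, 182, 198.
SalI cuts after the first base of each site, so after positions 27, 182, 198.
Combined cut positions: 27, 119, 182, 198.
Circular molecule, 4 cuts → 4 fragments:
  28–119 → 92 bp
  120–182 → 63 bp
  183–198 → 16 bp
  199–257 then 1–27 → 59 + 27 = 86 bp
Sorted largest to smallest: 92, 86, 63, 16 bp.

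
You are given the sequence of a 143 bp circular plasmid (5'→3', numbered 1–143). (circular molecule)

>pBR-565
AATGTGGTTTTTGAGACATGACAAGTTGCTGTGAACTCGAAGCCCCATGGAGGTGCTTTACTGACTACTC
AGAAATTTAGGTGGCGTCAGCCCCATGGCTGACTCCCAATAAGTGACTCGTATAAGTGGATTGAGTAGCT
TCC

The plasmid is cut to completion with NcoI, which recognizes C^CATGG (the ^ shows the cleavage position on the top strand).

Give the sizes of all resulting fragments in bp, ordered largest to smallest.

95, 48 bp

NcoI sites (CCATGG) start at positions 45, 93.
NcoI cuts after the first base of each site, so after positions 45, 93.
Circular molecule, 2 cuts → 2 fragments:
  46–93 → 48 bp
  94–143 then 1–45 → 50 + 45 = 95 bp
Sorted largest to smallest: 95, 48 bp.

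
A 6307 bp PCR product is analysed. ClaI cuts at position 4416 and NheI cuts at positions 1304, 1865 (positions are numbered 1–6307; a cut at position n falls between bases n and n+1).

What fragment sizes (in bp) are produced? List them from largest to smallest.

2551, 1891, 1304, 561 bp

Combined cut positions (sorted): 1304, 1865, 4416.
Linear molecule, 3 cuts → 4 fragments:
  1304 − 0 = 1304 bp
  1865 − 1304 = 561 bp
  4416 − 1865 = 2551 bp
  6307 − 4416 = 1891 bp
Sorted largest to smallest: 2551, 1891, 1304, 561 bp.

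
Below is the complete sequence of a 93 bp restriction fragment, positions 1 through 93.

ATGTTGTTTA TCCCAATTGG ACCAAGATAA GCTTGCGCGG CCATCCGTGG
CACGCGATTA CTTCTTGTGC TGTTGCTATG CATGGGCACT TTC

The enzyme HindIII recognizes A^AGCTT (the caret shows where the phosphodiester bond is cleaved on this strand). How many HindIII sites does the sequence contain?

AAGCTT occurs starting at position 29.
HindIII cuts at 1 site.

1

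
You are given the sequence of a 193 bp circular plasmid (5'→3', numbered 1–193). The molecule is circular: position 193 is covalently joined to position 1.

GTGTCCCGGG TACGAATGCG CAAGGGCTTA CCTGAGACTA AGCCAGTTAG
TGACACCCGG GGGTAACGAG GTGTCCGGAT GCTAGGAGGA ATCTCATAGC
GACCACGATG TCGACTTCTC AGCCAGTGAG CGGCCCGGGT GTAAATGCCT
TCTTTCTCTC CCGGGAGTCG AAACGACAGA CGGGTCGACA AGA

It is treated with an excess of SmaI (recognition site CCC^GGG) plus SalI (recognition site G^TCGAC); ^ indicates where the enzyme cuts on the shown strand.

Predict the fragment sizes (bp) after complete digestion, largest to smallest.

52, 51, 26, 26, 22, 16 bp

SmaI sites (CCCGGG) start at positions 5, 56, 134, 160.
SmaI cuts after base 3 of each site, so after positions 7, 58, 136, 162.
SalI sites (GTCGAC) start at positions 110, 184.
SalI cuts after the first base of each site, so after positions 110, 184.
Combined cut positions: 7, 58, 110, 136, 162, 184.
Circular molecule, 6 cuts → 6 fragments:
  8–58 → 51 bp
  59–110 → 52 bp
  111–136 → 26 bp
  137–162 → 26 bp
  163–184 → 22 bp
  185–193 then 1–7 → 9 + 7 = 16 bp
Sorted largest to smallest: 52, 51, 26, 26, 22, 16 bp.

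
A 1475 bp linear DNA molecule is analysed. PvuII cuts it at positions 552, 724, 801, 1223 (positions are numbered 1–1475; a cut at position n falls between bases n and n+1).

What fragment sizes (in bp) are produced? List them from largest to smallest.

Linear molecule, 4 cuts → 5 fragments:
  552 − 0 = 552 bp
  724 − 552 = 172 bp
  801 − 724 = 77 bp
  1223 − 801 = 422 bp
  1475 − 1223 = 252 bp
Sorted largest to smallest: 552, 422, 252, 172, 77 bp.

552, 422, 252, 172, 77 bp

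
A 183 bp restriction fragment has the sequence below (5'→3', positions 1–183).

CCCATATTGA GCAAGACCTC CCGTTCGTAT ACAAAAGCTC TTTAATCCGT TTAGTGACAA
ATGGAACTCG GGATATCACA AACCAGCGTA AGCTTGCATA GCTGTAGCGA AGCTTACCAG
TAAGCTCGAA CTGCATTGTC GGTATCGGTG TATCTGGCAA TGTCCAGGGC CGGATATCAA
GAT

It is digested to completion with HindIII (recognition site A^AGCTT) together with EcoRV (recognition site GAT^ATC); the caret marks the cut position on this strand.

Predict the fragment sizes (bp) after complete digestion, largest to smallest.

74, 65, 20, 16, 8 bp

HindIII sites (AAGCTT) start at positions 90, 110.
HindIII cuts after the first base of each site, so after positions 90, 110.
EcoRV sites (GATATC) start at positions 72, 173.
EcoRV cuts after base 3 of each site, so after positions 74, 175.
Combined cut positions: 74, 90, 110, 175.
Linear molecule, 4 cuts → 5 fragments:
  1–74 → 74 bp
  75–90 → 16 bp
  91–110 → 20 bp
  111–175 → 65 bp
  176–183 → 8 bp
Sorted largest to smallest: 74, 65, 20, 16, 8 bp.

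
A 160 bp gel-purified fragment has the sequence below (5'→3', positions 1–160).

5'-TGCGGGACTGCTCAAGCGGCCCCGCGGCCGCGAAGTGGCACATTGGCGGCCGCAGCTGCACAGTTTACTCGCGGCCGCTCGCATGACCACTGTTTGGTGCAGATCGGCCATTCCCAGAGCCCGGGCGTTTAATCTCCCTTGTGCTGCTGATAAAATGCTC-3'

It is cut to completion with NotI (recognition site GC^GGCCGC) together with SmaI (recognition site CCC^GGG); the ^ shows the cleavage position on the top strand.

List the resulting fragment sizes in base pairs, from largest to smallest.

50, 38, 25, 25, 22 bp

NotI sites (GCGGCCGC) start at positions 24, 46, 71.
NotI cuts after base 2 of each site, so after positions 25, 47, 72.
The SmaI site (CCCGGG) starts at position 120.
SmaI cuts after base 3 of each site, so after position 122.
Combined cut positions: 25, 47, 72, 122.
Linear molecule, 4 cuts → 5 fragments:
  1–25 → 25 bp
  26–47 → 22 bp
  48–72 → 25 bp
  73–122 → 50 bp
  123–160 → 38 bp
Sorted largest to smallest: 50, 38, 25, 25, 22 bp.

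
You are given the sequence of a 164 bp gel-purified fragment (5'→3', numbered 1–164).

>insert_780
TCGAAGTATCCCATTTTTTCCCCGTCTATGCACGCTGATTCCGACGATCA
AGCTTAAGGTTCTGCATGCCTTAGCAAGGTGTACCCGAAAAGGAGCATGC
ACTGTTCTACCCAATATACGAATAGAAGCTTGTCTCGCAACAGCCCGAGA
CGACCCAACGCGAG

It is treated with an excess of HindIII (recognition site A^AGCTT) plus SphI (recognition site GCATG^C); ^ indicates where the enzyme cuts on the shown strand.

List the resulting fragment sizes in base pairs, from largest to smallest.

50, 38, 31, 27, 18 bp

HindIII sites (AAGCTT) start at positions 50, 126.
HindIII cuts after the first base of each site, so after positions 50, 126.
SphI sites (GCATGC) start at positions 64, 95.
SphI cuts after base 5 of each site (before the last base), so after positions 68, 99.
Combined cut positions: 50, 68, 99, 126.
Linear molecule, 4 cuts → 5 fragments:
  1–50 → 50 bp
  51–68 → 18 bp
  69–99 → 31 bp
  100–126 → 27 bp
  127–164 → 38 bp
Sorted largest to smallest: 50, 38, 31, 27, 18 bp.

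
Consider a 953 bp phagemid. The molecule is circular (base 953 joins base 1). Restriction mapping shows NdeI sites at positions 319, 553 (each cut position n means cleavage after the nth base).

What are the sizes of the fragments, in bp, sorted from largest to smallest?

719, 234 bp

Circular molecule, 2 cuts → 2 fragments:
  553 − 319 = 234 bp
  wrap: 953 − 553 + 319 = 719 bp
Sorted largest to smallest: 719, 234 bp.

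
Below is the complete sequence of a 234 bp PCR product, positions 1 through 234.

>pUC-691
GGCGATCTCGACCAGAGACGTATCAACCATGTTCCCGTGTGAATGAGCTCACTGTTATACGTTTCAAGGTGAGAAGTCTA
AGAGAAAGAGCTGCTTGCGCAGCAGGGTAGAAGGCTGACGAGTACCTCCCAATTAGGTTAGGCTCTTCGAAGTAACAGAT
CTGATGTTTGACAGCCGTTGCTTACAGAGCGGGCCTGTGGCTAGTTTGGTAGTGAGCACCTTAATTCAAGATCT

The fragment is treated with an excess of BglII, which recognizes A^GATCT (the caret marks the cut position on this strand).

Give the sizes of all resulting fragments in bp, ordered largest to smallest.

BglII sites (AGATCT) start at positions 157, 229.
BglII cuts after the first base of each site, so after positions 157, 229.
Linear molecule, 2 cuts → 3 fragments:
  1–157 → 157 bp
  158–229 → 72 bp
  230–234 → 5 bp
Sorted largest to smallest: 157, 72, 5 bp.

157, 72, 5 bp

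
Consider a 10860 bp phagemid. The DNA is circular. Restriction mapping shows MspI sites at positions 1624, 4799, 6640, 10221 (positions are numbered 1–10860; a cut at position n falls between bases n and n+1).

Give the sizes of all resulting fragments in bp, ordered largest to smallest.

3581, 3175, 2263, 1841 bp

Circular molecule, 4 cuts → 4 fragments:
  4799 − 1624 = 3175 bp
  6640 − 4799 = 1841 bp
  10221 − 6640 = 3581 bp
  wrap: 10860 − 10221 + 1624 = 2263 bp
Sorted largest to smallest: 3581, 3175, 2263, 1841 bp.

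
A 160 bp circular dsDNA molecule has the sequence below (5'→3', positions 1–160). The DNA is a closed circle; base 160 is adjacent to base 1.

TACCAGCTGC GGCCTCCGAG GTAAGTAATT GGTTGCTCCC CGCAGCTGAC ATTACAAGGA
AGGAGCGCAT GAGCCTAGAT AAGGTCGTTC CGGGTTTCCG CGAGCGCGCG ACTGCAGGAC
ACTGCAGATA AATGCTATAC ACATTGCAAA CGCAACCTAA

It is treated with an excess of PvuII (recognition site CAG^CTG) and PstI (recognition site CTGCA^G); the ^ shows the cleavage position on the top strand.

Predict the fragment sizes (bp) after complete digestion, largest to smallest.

PvuII sites (CAGCTG) start at positions 4, 43.
PvuII cuts after base 3 of each site, so after positions 6, 45.
PstI sites (CTGCAG) start at positions 112, 122.
PstI cuts after base 5 of each site (before the last base), so after positions 116, 126.
Combined cut positions: 6, 45, 116, 126.
Circular molecule, 4 cuts → 4 fragments:
  7–45 → 39 bp
  46–116 → 71 bp
  117–126 → 10 bp
  127–160 then 1–6 → 34 + 6 = 40 bp
Sorted largest to smallest: 71, 40, 39, 10 bp.

71, 40, 39, 10 bp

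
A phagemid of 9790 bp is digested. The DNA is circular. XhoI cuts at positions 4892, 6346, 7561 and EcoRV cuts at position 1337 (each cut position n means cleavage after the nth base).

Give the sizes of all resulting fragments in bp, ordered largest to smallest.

3566, 3555, 1454, 1215 bp

Combined cut positions (sorted): 1337, 4892, 6346, 7561.
Circular molecule, 4 cuts → 4 fragments:
  4892 − 1337 = 3555 bp
  6346 − 4892 = 1454 bp
  7561 − 6346 = 1215 bp
  wrap: 9790 − 7561 + 1337 = 3566 bp
Sorted largest to smallest: 3566, 3555, 1454, 1215 bp.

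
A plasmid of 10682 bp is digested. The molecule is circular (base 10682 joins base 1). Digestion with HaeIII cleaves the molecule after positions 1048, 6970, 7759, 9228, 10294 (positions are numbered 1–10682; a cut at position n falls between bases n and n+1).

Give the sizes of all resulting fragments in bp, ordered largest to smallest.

Circular molecule, 5 cuts → 5 fragments:
  6970 − 1048 = 5922 bp
  7759 − 6970 = 789 bp
  9228 − 7759 = 1469 bp
  10294 − 9228 = 1066 bp
  wrap: 10682 − 10294 + 1048 = 1436 bp
Sorted largest to smallest: 5922, 1469, 1436, 1066, 789 bp.

5922, 1469, 1436, 1066, 789 bp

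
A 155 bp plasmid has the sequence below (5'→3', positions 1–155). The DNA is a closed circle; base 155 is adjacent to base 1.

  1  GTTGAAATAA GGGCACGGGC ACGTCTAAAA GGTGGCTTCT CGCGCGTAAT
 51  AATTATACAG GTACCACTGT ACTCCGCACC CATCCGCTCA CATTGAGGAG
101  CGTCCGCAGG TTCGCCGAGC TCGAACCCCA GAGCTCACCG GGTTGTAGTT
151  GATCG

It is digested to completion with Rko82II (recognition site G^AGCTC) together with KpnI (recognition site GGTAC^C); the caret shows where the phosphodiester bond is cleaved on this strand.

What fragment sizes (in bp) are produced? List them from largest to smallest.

88, 53, 14 bp

Rko82II sites (GAGCTC) start at positions 117, 131.
Rko82II cuts after the first base of each site, so after positions 117, 131.
The KpnI site (GGTACC) starts at position 60.
KpnI cuts after base 5 of each site (before the last base), so after position 64.
Combined cut positions: 64, 117, 131.
Circular molecule, 3 cuts → 3 fragments:
  65–117 → 53 bp
  118–131 → 14 bp
  132–155 then 1–64 → 24 + 64 = 88 bp
Sorted largest to smallest: 88, 53, 14 bp.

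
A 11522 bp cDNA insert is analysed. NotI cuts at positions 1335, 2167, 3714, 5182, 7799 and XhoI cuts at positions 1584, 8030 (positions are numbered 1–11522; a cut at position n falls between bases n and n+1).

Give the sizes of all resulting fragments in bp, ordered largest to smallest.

Combined cut positions (sorted): 1335, 1584, 2167, 3714, 5182, 7799, 8030.
Linear molecule, 7 cuts → 8 fragments:
  1335 − 0 = 1335 bp
  1584 − 1335 = 249 bp
  2167 − 1584 = 583 bp
  3714 − 2167 = 1547 bp
  5182 − 3714 = 1468 bp
  7799 − 5182 = 2617 bp
  8030 − 7799 = 231 bp
  11522 − 8030 = 3492 bp
Sorted largest to smallest: 3492, 2617, 1547, 1468, 1335, 583, 249, 231 bp.

3492, 2617, 1547, 1468, 1335, 583, 249, 231 bp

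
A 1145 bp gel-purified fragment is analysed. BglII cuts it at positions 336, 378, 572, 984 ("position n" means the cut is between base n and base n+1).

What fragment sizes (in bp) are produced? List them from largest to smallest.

Linear molecule, 4 cuts → 5 fragments:
  336 − 0 = 336 bp
  378 − 336 = 42 bp
  572 − 378 = 194 bp
  984 − 572 = 412 bp
  1145 − 984 = 161 bp
Sorted largest to smallest: 412, 336, 194, 161, 42 bp.

412, 336, 194, 161, 42 bp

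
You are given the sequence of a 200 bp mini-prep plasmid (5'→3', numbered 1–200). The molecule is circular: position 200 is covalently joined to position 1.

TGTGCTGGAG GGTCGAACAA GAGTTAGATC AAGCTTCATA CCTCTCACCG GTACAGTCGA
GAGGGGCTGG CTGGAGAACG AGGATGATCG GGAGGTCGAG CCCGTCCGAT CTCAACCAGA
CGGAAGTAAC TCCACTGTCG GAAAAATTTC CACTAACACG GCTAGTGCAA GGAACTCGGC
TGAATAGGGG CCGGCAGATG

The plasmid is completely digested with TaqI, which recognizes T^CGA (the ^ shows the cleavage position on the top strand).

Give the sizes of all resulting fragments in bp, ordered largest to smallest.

117, 44, 39 bp

TaqI sites (TCGA) start at positions 13, 57, 96.
TaqI cuts after the first base of each site, so after positions 13, 57, 96.
Circular molecule, 3 cuts → 3 fragments:
  14–57 → 44 bp
  58–96 → 39 bp
  97–200 then 1–13 → 104 + 13 = 117 bp
Sorted largest to smallest: 117, 44, 39 bp.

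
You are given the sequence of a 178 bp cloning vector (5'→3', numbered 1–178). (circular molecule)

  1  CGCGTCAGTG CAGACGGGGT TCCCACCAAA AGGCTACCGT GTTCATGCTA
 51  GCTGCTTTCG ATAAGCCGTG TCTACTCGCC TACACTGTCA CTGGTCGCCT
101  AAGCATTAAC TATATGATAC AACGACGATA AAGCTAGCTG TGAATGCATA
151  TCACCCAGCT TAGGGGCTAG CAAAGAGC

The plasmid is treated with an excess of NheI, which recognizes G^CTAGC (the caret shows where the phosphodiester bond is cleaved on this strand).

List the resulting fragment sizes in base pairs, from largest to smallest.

86, 59, 33 bp

NheI sites (GCTAGC) start at positions 47, 133, 166.
NheI cuts after the first base of each site, so after positions 47, 133, 166.
Circular molecule, 3 cuts → 3 fragments:
  48–133 → 86 bp
  134–166 → 33 bp
  167–178 then 1–47 → 12 + 47 = 59 bp
Sorted largest to smallest: 86, 59, 33 bp.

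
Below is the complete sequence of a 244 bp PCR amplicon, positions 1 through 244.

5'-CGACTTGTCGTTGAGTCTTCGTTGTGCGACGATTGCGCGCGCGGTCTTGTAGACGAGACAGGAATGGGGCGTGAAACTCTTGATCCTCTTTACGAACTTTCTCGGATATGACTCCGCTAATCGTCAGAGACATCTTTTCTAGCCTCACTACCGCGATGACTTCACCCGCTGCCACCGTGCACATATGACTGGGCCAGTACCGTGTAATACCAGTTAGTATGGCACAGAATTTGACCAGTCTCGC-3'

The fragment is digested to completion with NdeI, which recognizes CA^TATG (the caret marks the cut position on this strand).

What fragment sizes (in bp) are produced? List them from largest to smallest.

The NdeI site (CATATG) starts at position 182.
NdeI cuts after base 2 of each site, so after position 183.
Linear molecule, 1 cut → 2 fragments:
  1–183 → 183 bp
  184–244 → 61 bp
Sorted largest to smallest: 183, 61 bp.

183, 61 bp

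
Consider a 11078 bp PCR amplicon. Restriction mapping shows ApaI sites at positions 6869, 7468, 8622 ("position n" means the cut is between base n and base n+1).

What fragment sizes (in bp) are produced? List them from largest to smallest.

Linear molecule, 3 cuts → 4 fragments:
  6869 − 0 = 6869 bp
  7468 − 6869 = 599 bp
  8622 − 7468 = 1154 bp
  11078 − 8622 = 2456 bp
Sorted largest to smallest: 6869, 2456, 1154, 599 bp.

6869, 2456, 1154, 599 bp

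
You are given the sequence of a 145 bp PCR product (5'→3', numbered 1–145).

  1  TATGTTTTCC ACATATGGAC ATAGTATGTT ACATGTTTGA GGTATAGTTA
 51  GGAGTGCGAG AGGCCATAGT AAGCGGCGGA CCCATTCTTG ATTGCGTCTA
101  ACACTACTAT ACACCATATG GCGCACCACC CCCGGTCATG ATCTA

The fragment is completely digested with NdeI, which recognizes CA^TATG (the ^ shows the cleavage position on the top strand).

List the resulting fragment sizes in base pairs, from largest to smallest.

NdeI sites (CATATG) start at positions 12, 115.
NdeI cuts after base 2 of each site, so after positions 13, 116.
Linear molecule, 2 cuts → 3 fragments:
  1–13 → 13 bp
  14–116 → 103 bp
  117–145 → 29 bp
Sorted largest to smallest: 103, 29, 13 bp.

103, 29, 13 bp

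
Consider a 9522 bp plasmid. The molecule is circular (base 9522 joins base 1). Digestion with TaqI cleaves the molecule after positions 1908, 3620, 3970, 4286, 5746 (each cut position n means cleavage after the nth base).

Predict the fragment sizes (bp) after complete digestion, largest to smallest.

Circular molecule, 5 cuts → 5 fragments:
  3620 − 1908 = 1712 bp
  3970 − 3620 = 350 bp
  4286 − 3970 = 316 bp
  5746 − 4286 = 1460 bp
  wrap: 9522 − 5746 + 1908 = 5684 bp
Sorted largest to smallest: 5684, 1712, 1460, 350, 316 bp.

5684, 1712, 1460, 350, 316 bp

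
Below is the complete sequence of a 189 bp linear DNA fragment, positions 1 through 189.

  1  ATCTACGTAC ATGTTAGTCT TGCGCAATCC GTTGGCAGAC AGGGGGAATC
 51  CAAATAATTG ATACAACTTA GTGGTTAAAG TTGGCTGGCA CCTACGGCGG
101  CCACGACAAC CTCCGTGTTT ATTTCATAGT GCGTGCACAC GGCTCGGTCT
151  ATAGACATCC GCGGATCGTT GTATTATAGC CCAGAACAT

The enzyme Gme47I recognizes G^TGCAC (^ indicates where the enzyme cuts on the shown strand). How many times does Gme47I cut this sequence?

GTGCAC occurs starting at position 133.
Gme47I cuts at 1 site.

1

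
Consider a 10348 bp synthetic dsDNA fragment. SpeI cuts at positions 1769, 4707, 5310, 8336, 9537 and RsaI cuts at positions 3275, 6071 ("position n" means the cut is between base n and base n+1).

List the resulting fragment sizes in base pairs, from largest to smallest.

Combined cut positions (sorted): 1769, 3275, 4707, 5310, 6071, 8336, 9537.
Linear molecule, 7 cuts → 8 fragments:
  1769 − 0 = 1769 bp
  3275 − 1769 = 1506 bp
  4707 − 3275 = 1432 bp
  5310 − 4707 = 603 bp
  6071 − 5310 = 761 bp
  8336 − 6071 = 2265 bp
  9537 − 8336 = 1201 bp
  10348 − 9537 = 811 bp
Sorted largest to smallest: 2265, 1769, 1506, 1432, 1201, 811, 761, 603 bp.

2265, 1769, 1506, 1432, 1201, 811, 761, 603 bp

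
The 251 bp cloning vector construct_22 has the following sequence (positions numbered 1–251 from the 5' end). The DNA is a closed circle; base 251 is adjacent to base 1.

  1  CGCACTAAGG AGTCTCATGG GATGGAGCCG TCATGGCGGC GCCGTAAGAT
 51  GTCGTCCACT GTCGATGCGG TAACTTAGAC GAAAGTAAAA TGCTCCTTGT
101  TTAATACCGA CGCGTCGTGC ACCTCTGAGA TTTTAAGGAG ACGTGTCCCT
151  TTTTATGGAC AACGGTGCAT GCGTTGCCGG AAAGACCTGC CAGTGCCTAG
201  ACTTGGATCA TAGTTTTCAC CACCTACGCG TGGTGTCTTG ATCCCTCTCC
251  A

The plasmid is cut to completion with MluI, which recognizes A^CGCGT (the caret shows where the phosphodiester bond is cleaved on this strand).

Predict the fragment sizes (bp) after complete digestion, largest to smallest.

135, 116 bp

MluI sites (ACGCGT) start at positions 110, 226.
MluI cuts after the first base of each site, so after positions 110, 226.
Circular molecule, 2 cuts → 2 fragments:
  111–226 → 116 bp
  227–251 then 1–110 → 25 + 110 = 135 bp
Sorted largest to smallest: 135, 116 bp.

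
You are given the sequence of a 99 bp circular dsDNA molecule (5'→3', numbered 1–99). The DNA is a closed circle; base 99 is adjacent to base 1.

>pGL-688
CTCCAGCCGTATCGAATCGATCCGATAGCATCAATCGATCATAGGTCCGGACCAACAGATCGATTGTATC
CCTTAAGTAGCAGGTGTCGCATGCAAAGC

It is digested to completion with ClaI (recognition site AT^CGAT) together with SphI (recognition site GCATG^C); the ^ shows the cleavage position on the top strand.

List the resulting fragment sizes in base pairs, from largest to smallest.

ClaI sites (ATCGAT) start at positions 16, 34, 59.
ClaI cuts after base 2 of each site, so after positions 17, 35, 60.
The SphI site (GCATGC) starts at position 89.
SphI cuts after base 5 of each site (before the last base), so after position 93.
Combined cut positions: 17, 35, 60, 93.
Circular molecule, 4 cuts → 4 fragments:
  18–35 → 18 bp
  36–60 → 25 bp
  61–93 → 33 bp
  94–99 then 1–17 → 6 + 17 = 23 bp
Sorted largest to smallest: 33, 25, 23, 18 bp.

33, 25, 23, 18 bp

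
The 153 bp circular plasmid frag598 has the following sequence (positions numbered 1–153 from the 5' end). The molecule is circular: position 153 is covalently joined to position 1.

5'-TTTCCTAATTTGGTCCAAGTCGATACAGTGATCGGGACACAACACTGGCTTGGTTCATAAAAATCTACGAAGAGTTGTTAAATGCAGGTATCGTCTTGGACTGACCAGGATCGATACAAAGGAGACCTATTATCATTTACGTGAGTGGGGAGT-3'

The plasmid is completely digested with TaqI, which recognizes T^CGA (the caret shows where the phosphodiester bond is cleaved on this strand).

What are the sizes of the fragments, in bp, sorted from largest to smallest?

91, 62 bp

TaqI sites (TCGA) start at positions 20, 111.
TaqI cuts after the first base of each site, so after positions 20, 111.
Circular molecule, 2 cuts → 2 fragments:
  21–111 → 91 bp
  112–153 then 1–20 → 42 + 20 = 62 bp
Sorted largest to smallest: 91, 62 bp.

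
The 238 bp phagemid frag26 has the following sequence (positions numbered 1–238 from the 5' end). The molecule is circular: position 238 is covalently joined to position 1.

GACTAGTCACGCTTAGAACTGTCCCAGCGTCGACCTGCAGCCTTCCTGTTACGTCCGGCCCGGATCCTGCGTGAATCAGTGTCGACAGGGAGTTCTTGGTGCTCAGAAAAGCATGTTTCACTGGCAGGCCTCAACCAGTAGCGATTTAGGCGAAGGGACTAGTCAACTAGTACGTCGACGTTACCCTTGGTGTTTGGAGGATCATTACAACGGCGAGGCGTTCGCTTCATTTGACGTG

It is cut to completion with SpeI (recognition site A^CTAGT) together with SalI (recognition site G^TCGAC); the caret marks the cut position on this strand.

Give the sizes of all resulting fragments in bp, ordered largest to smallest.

77, 66, 52, 27, 8, 8 bp

SpeI sites (ACTAGT) start at positions 2, 158, 166.
SpeI cuts after the first base of each site, so after positions 2, 158, 166.
SalI sites (GTCGAC) start at positions 29, 81, 174.
SalI cuts after the first base of each site, so after positions 29, 81, 174.
Combined cut positions: 2, 29, 81, 158, 166, 174.
Circular molecule, 6 cuts → 6 fragments:
  3–29 → 27 bp
  30–81 → 52 bp
  82–158 → 77 bp
  159–166 → 8 bp
  167–174 → 8 bp
  175–238 then 1–2 → 64 + 2 = 66 bp
Sorted largest to smallest: 77, 66, 52, 27, 8, 8 bp.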